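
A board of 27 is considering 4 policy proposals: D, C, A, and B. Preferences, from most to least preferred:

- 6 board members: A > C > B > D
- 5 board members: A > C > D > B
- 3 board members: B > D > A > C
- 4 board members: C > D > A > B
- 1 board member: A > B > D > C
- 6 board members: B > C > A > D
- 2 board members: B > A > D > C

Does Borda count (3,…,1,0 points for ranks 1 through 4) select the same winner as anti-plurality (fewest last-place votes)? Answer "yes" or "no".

Borda — scores: D 22, C 46, A 53, B 41. Winner: A.
Anti-plurality — last-place votes: D 12, C 6, A 0, B 9. Winner: A.
The two methods agree.

yes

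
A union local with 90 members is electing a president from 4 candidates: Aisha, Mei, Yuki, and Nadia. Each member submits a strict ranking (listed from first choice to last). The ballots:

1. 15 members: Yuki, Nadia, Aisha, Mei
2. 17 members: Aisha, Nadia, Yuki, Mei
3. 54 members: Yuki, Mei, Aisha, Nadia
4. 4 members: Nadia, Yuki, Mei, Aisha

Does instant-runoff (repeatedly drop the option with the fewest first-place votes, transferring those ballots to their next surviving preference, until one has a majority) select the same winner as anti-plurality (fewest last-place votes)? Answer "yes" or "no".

yes

Instant-runoff — R1 Aisha 17, Mei 0, Yuki 69, Nadia 4 (Yuki winner). Winner: Yuki.
Anti-plurality — last-place votes: Aisha 4, Mei 32, Yuki 0, Nadia 54. Winner: Yuki.
The two methods agree.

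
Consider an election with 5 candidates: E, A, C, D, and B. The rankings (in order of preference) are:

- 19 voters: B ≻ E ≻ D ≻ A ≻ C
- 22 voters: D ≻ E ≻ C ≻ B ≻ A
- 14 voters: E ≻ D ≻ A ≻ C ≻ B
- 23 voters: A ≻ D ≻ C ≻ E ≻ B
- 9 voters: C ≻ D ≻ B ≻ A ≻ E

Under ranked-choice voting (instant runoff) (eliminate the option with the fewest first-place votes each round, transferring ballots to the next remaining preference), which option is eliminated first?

Round 1: E 14, A 23, C 9, D 22, B 19. Eliminate C.

C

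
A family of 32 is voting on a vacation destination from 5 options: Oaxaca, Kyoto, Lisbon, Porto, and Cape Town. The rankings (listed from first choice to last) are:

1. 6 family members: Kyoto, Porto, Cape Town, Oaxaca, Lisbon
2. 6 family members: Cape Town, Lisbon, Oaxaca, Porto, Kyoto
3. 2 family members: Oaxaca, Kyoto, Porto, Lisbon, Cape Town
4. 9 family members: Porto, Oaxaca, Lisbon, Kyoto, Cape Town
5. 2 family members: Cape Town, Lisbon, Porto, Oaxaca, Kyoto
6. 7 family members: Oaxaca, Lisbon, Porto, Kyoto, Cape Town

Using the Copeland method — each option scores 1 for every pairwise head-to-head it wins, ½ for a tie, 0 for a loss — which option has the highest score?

Porto

Oaxaca: beats Kyoto, Lisbon, and Cape Town; loses to Porto → score 3.
Kyoto: beats Cape Town; loses to Oaxaca, Lisbon, and Porto → score 1.
Lisbon: beats Kyoto and Cape Town; loses to Oaxaca and Porto → score 2.
Porto: beats Oaxaca, Kyoto, Lisbon, and Cape Town → score 4.
Cape Town: loses to Oaxaca, Kyoto, Lisbon, and Porto → score 0.
Porto has the best pairwise record.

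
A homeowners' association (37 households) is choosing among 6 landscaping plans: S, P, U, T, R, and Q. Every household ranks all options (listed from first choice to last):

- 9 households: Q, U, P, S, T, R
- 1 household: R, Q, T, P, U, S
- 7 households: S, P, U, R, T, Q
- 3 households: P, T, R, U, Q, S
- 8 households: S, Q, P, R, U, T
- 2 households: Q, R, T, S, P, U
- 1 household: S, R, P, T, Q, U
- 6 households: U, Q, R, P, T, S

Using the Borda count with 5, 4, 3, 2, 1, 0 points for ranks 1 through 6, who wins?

Q

S: 9·2 + 1·0 + 7·5 + 3·0 + 8·5 + 2·2 + 1·5 + 6·0 = 102
P: 9·3 + 1·2 + 7·4 + 3·5 + 8·3 + 2·1 + 1·3 + 6·2 = 113
U: 9·4 + 1·1 + 7·3 + 3·2 + 8·1 + 2·0 + 1·0 + 6·5 = 102
T: 9·1 + 1·3 + 7·1 + 3·4 + 8·0 + 2·3 + 1·2 + 6·1 = 45
R: 9·0 + 1·5 + 7·2 + 3·3 + 8·2 + 2·4 + 1·4 + 6·3 = 74
Q: 9·5 + 1·4 + 7·0 + 3·1 + 8·4 + 2·5 + 1·1 + 6·4 = 119
Q has the highest Borda score (119).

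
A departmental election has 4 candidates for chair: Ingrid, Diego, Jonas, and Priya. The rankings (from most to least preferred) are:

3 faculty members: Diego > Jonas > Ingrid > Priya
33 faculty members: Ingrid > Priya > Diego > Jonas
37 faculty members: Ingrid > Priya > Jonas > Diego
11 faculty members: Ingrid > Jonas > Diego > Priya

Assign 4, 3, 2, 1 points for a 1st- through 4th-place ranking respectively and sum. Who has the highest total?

Ingrid

Ingrid: 3·2 + 33·4 + 37·4 + 11·4 = 330
Diego: 3·4 + 33·2 + 37·1 + 11·2 = 137
Jonas: 3·3 + 33·1 + 37·2 + 11·3 = 149
Priya: 3·1 + 33·3 + 37·3 + 11·1 = 224
Ingrid has the highest Borda score (330).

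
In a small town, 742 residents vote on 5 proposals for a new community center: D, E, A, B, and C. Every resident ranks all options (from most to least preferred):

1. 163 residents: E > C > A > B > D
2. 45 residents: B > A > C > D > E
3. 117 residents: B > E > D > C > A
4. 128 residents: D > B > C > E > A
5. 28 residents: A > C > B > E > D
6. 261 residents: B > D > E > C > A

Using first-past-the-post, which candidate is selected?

B

First-place votes: D 128, E 163, A 28, B 423, C 0.
B has the most first-place votes.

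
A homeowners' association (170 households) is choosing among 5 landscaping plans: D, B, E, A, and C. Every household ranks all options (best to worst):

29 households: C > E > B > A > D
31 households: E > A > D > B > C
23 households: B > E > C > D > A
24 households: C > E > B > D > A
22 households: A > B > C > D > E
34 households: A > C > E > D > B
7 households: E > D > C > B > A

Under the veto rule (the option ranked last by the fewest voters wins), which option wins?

Last-place votes: D 29, B 34, E 22, A 54, C 31.
E is ranked last by the fewest voters, so E wins.

E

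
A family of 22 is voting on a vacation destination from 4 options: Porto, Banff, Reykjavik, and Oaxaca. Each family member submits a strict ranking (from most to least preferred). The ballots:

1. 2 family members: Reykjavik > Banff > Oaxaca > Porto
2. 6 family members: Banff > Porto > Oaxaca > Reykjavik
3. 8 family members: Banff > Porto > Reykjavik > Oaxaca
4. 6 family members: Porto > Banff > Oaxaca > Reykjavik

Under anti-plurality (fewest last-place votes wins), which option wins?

Banff

Last-place votes: Porto 2, Banff 0, Reykjavik 12, Oaxaca 8.
Banff is ranked last by the fewest voters, so Banff wins.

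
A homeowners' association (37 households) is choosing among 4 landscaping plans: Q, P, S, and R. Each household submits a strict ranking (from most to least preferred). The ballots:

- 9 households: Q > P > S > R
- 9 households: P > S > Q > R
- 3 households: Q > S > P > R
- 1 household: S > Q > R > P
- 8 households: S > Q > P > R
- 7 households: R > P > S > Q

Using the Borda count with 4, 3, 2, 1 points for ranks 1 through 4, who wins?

Q: 9·4 + 9·2 + 3·4 + 1·3 + 8·3 + 7·1 = 100
P: 9·3 + 9·4 + 3·2 + 1·1 + 8·2 + 7·3 = 107
S: 9·2 + 9·3 + 3·3 + 1·4 + 8·4 + 7·2 = 104
R: 9·1 + 9·1 + 3·1 + 1·2 + 8·1 + 7·4 = 59
P has the highest Borda score (107).

P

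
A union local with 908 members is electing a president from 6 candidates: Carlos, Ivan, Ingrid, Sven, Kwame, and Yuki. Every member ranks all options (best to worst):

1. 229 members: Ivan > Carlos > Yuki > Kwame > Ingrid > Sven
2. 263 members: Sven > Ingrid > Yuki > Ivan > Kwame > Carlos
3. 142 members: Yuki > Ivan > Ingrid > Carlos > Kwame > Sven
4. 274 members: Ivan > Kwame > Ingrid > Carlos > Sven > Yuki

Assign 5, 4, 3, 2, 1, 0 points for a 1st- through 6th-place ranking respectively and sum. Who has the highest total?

Ivan

Carlos: 229·4 + 263·0 + 142·2 + 274·2 = 1748
Ivan: 229·5 + 263·2 + 142·4 + 274·5 = 3609
Ingrid: 229·1 + 263·4 + 142·3 + 274·3 = 2529
Sven: 229·0 + 263·5 + 142·0 + 274·1 = 1589
Kwame: 229·2 + 263·1 + 142·1 + 274·4 = 1959
Yuki: 229·3 + 263·3 + 142·5 + 274·0 = 2186
Ivan has the highest Borda score (3609).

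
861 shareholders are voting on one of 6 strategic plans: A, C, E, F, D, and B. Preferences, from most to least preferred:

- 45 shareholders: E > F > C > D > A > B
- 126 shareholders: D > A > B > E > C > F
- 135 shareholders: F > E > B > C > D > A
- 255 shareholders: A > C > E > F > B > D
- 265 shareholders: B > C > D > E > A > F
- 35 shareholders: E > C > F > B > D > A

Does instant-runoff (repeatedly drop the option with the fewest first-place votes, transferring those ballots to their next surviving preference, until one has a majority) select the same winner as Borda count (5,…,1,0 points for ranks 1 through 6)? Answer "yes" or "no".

Instant-runoff — R1 A 255, C 0, E 80, F 135, D 126, B 265 (C out); R2 A 255, E 80, F 135, D 126, B 265 (E out); R3 A 255, F 215, D 126, B 265 (D out); R4 A 381, F 215, B 265 (F out); R5 A 426, B 435 (B winner). Winner: B.
Borda — scores: A 2089, C 2751, E 2487, F 1470, D 1685, B 2433. Winner: C.
The two methods disagree.

no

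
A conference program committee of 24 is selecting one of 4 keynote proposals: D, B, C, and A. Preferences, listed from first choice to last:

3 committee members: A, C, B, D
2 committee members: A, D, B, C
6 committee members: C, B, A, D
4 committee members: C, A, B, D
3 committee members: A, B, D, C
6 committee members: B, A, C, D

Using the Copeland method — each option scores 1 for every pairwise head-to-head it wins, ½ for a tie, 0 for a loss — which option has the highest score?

A

D: loses to B, C, and A → score 0.
B: beats D; ties A; loses to C → score 1.5.
C: beats D and B; loses to A → score 2.
A: beats D and C; ties B → score 2.5.
A has the best pairwise record.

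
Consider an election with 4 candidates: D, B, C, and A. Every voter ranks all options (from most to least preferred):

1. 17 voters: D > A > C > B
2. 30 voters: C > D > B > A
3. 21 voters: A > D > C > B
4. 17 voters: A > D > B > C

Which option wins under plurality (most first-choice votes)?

First-place votes: D 17, B 0, C 30, A 38.
A has the most first-place votes.

A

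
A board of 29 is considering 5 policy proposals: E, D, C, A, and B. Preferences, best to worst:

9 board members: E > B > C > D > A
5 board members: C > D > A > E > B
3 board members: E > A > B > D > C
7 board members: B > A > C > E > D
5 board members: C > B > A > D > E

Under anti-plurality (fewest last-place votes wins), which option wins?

Last-place votes: E 5, D 7, C 3, A 9, B 5.
C is ranked last by the fewest voters, so C wins.

C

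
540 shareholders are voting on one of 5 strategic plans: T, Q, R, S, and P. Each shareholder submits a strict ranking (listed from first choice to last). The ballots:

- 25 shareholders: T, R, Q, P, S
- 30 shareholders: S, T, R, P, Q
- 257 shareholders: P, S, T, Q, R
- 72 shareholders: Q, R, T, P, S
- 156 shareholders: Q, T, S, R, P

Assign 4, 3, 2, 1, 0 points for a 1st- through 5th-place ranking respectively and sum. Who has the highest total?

T

T: 25·4 + 30·3 + 257·2 + 72·2 + 156·3 = 1316
Q: 25·2 + 30·0 + 257·1 + 72·4 + 156·4 = 1219
R: 25·3 + 30·2 + 257·0 + 72·3 + 156·1 = 507
S: 25·0 + 30·4 + 257·3 + 72·0 + 156·2 = 1203
P: 25·1 + 30·1 + 257·4 + 72·1 + 156·0 = 1155
T has the highest Borda score (1316).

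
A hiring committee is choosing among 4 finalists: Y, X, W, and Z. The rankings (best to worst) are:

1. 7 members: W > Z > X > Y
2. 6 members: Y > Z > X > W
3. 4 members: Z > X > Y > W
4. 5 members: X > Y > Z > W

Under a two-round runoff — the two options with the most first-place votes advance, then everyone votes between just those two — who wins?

Y

Round 1 first-place votes: Y 6, X 5, W 7, Z 4.
W and Y advance.
Runoff: W is preferred to Y by 7 voters; Y by 15.
Y wins the runoff.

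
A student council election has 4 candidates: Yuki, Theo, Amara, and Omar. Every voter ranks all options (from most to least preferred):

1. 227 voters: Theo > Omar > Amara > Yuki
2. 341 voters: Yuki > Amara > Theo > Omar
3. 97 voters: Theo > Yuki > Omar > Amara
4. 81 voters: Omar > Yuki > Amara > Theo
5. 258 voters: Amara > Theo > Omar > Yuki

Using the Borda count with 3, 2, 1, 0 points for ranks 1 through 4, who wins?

Yuki: 227·0 + 341·3 + 97·2 + 81·2 + 258·0 = 1379
Theo: 227·3 + 341·1 + 97·3 + 81·0 + 258·2 = 1829
Amara: 227·1 + 341·2 + 97·0 + 81·1 + 258·3 = 1764
Omar: 227·2 + 341·0 + 97·1 + 81·3 + 258·1 = 1052
Theo has the highest Borda score (1829).

Theo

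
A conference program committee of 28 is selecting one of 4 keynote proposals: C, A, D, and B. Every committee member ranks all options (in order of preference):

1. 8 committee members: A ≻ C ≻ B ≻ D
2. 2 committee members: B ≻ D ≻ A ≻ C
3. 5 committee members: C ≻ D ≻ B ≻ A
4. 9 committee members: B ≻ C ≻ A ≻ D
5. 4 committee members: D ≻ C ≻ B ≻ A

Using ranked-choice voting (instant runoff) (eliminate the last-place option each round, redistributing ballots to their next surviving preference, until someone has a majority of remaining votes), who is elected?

C

Round 1: C 5, A 8, D 4, B 11. Eliminate D.
Round 2: C 9, A 8, B 11. Eliminate A.
Round 3: C 17, B 11. C has a majority.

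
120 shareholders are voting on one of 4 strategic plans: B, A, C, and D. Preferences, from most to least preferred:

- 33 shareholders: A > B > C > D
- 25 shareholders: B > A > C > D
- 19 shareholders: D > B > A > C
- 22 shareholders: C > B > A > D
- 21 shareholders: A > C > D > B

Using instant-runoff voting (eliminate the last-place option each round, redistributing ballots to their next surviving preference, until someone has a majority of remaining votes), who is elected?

B

Round 1: B 25, A 54, C 22, D 19. Eliminate D.
Round 2: B 44, A 54, C 22. Eliminate C.
Round 3: B 66, A 54. B has a majority.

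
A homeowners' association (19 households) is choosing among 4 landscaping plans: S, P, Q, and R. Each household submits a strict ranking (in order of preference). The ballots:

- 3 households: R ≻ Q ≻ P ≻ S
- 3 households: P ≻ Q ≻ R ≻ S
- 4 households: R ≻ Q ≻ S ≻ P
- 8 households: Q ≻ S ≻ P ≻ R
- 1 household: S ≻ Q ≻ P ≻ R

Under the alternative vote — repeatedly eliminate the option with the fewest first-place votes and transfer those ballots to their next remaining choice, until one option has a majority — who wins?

Round 1: S 1, P 3, Q 8, R 7. Eliminate S.
Round 2: P 3, Q 9, R 7. Eliminate P.
Round 3: Q 12, R 7. Q has a majority.

Q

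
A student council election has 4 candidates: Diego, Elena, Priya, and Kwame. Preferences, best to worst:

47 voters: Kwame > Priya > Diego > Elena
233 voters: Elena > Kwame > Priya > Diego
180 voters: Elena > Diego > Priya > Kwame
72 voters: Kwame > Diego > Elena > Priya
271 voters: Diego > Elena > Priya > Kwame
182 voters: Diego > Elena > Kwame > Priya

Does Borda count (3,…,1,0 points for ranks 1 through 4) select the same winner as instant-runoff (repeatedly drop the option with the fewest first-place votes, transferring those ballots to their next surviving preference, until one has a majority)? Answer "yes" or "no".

Borda — scores: Diego 1910, Elena 2217, Priya 778, Kwame 1005. Winner: Elena.
Instant-runoff — R1 Diego 453, Elena 413, Priya 0, Kwame 119 (Priya out); R2 Diego 453, Elena 413, Kwame 119 (Kwame out); R3 Diego 572, Elena 413 (Diego winner). Winner: Diego.
The two methods disagree.

no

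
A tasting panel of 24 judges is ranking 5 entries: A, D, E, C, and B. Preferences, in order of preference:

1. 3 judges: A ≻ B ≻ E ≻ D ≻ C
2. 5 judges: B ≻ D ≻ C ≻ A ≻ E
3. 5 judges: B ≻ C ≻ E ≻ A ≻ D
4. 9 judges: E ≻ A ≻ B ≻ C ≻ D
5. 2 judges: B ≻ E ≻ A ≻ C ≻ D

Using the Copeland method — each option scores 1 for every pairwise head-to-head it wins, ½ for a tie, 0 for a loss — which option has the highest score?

B

A: beats D and C; ties B; loses to E → score 2.5.
D: loses to A, E, C, and B → score 0.
E: beats A, D, and C; loses to B → score 3.
C: beats D; loses to A, E, and B → score 1.
B: beats D, E, and C; ties A → score 3.5.
B has the best pairwise record.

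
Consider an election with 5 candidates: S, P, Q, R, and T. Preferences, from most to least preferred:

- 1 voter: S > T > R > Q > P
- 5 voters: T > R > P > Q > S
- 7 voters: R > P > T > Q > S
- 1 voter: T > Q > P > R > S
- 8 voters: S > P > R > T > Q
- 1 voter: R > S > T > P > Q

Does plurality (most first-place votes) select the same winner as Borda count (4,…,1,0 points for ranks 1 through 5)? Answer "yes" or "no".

Plurality — first-place votes: S 9, P 0, Q 0, R 8, T 6. Winner: S.
Borda — scores: S 39, P 58, Q 16, R 66, T 51. Winner: R.
The two methods disagree.

no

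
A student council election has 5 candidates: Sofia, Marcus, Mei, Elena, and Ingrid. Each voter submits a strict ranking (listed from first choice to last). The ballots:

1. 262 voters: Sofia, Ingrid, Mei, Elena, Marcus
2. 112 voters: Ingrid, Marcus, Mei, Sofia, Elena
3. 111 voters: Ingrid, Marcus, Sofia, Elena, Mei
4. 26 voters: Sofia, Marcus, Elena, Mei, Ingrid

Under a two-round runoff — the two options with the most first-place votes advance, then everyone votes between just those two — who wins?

Round 1 first-place votes: Sofia 288, Marcus 0, Mei 0, Elena 0, Ingrid 223.
Sofia and Ingrid advance.
Runoff: Sofia is preferred to Ingrid by 288 voters; Ingrid by 223.
Sofia wins the runoff.

Sofia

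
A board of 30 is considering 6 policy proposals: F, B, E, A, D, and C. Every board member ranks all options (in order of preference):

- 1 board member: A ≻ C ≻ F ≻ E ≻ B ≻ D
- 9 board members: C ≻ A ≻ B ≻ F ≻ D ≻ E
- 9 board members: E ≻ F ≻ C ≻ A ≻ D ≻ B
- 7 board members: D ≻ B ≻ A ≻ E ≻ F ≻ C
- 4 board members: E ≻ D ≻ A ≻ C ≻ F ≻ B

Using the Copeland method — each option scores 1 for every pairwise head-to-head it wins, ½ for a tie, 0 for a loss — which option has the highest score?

F: beats D and C; loses to B, E, and A → score 2.
B: beats F and E; loses to A, D, and C → score 2.
E: beats F and C; loses to B, A, and D → score 2.
A: beats F, B, E, and D; loses to C → score 4.
D: beats B and E; loses to F, A, and C → score 2.
C: beats B, A, and D; loses to F and E → score 3.
A has the best pairwise record.

A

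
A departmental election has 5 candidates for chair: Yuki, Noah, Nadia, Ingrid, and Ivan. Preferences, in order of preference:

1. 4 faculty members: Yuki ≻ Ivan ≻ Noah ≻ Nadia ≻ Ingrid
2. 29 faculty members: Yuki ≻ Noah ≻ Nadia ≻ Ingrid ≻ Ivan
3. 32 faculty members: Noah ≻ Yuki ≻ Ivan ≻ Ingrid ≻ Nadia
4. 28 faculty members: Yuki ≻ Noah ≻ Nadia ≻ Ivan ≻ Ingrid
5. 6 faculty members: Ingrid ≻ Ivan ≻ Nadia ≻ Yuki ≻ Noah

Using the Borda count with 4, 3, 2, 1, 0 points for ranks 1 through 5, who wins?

Yuki

Yuki: 4·4 + 29·4 + 32·3 + 28·4 + 6·1 = 346
Noah: 4·2 + 29·3 + 32·4 + 28·3 + 6·0 = 307
Nadia: 4·1 + 29·2 + 32·0 + 28·2 + 6·2 = 130
Ingrid: 4·0 + 29·1 + 32·1 + 28·0 + 6·4 = 85
Ivan: 4·3 + 29·0 + 32·2 + 28·1 + 6·3 = 122
Yuki has the highest Borda score (346).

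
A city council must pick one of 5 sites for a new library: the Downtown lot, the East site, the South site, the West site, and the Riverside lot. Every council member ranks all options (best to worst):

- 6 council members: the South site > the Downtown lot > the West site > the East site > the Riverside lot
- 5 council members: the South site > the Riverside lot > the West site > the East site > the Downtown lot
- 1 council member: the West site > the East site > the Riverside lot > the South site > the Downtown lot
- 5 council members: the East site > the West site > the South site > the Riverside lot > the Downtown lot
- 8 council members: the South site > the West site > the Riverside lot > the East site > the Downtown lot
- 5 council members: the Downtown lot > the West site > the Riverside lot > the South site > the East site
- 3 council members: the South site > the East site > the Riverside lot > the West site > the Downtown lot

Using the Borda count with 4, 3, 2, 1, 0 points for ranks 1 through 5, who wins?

the South site

the Downtown lot: 6·3 + 5·0 + 1·0 + 5·0 + 8·0 + 5·4 + 3·0 = 38
the East site: 6·1 + 5·1 + 1·3 + 5·4 + 8·1 + 5·0 + 3·3 = 51
the South site: 6·4 + 5·4 + 1·1 + 5·2 + 8·4 + 5·1 + 3·4 = 104
the West site: 6·2 + 5·2 + 1·4 + 5·3 + 8·3 + 5·3 + 3·1 = 83
the Riverside lot: 6·0 + 5·3 + 1·2 + 5·1 + 8·2 + 5·2 + 3·2 = 54
the South site has the highest Borda score (104).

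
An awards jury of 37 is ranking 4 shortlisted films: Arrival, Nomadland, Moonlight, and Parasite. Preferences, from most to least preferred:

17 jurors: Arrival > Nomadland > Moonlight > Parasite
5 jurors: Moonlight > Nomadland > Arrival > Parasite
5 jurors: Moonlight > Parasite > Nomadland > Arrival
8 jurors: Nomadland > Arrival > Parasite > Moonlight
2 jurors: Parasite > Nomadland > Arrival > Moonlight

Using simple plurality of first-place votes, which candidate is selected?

Arrival

First-place votes: Arrival 17, Nomadland 8, Moonlight 10, Parasite 2.
Arrival has the most first-place votes.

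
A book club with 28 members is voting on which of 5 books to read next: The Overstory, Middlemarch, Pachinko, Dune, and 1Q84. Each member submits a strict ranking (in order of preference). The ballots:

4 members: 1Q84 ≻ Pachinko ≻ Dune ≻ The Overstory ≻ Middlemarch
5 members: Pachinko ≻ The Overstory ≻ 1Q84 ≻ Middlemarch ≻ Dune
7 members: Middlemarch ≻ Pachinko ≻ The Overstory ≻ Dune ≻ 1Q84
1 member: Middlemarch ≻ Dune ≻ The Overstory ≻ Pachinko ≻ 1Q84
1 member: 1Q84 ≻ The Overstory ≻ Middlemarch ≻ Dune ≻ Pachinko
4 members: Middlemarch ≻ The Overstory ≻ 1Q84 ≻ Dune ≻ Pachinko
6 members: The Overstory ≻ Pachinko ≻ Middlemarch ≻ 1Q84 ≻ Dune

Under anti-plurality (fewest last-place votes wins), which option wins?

The Overstory

Last-place votes: The Overstory 0, Middlemarch 4, Pachinko 5, Dune 11, 1Q84 8.
The Overstory is ranked last by the fewest voters, so The Overstory wins.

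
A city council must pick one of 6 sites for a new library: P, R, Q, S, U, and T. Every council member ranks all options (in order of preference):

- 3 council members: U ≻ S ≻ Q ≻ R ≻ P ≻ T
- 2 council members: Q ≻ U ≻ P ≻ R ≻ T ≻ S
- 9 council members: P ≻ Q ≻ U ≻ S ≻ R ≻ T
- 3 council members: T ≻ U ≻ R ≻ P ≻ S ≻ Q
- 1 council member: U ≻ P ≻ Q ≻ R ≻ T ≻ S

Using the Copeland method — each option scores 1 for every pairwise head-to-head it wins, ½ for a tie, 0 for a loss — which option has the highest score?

P

P: beats R, Q, S, and T; ties U → score 4.5.
R: beats T; loses to P, Q, S, and U → score 1.
Q: beats R, S, U, and T; loses to P → score 4.
S: beats R and T; loses to P, Q, and U → score 2.
U: beats R, S, and T; ties P; loses to Q → score 3.5.
T: loses to P, R, Q, S, and U → score 0.
P has the best pairwise record.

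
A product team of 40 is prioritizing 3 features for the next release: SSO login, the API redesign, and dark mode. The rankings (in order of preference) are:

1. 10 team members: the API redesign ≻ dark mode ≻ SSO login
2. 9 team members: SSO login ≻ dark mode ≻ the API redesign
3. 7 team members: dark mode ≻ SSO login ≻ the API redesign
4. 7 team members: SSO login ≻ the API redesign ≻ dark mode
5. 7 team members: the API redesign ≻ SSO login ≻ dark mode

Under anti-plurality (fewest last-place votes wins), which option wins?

Last-place votes: SSO login 10, the API redesign 16, dark mode 14.
SSO login is ranked last by the fewest voters, so SSO login wins.

SSO login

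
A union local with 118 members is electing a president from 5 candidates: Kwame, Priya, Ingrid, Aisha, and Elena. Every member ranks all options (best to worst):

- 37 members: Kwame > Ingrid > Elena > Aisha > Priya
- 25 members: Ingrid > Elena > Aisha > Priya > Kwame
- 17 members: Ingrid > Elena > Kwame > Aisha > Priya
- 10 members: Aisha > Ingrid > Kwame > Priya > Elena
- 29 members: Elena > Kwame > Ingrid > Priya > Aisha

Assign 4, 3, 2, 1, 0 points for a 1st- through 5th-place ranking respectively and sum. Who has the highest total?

Kwame: 37·4 + 25·0 + 17·2 + 10·2 + 29·3 = 289
Priya: 37·0 + 25·1 + 17·0 + 10·1 + 29·1 = 64
Ingrid: 37·3 + 25·4 + 17·4 + 10·3 + 29·2 = 367
Aisha: 37·1 + 25·2 + 17·1 + 10·4 + 29·0 = 144
Elena: 37·2 + 25·3 + 17·3 + 10·0 + 29·4 = 316
Ingrid has the highest Borda score (367).

Ingrid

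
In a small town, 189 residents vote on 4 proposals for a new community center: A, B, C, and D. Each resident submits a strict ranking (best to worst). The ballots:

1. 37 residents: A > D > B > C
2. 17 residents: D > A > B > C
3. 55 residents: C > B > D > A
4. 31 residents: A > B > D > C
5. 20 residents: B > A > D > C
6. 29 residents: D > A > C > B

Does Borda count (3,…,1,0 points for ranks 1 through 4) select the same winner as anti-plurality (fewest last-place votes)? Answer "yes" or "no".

Borda — scores: A 336, B 286, C 194, D 318. Winner: A.
Anti-plurality — last-place votes: A 55, B 29, C 105, D 0. Winner: D.
The two methods disagree.

no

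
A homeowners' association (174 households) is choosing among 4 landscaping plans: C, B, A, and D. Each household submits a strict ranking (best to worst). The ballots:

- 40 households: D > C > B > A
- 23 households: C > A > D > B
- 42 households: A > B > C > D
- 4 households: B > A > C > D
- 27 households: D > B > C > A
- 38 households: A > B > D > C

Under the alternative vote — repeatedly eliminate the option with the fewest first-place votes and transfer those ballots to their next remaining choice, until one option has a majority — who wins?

A

Round 1: C 23, B 4, A 80, D 67. Eliminate B.
Round 2: C 23, A 84, D 67. Eliminate C.
Round 3: A 107, D 67. A has a majority.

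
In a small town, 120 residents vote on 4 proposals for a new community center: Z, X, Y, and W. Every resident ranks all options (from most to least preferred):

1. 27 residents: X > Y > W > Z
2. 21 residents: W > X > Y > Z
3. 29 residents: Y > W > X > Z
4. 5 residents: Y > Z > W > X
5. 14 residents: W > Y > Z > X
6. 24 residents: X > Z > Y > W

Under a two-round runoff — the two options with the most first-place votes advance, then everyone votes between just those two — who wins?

W

Round 1 first-place votes: Z 0, X 51, Y 34, W 35.
X and W advance.
Runoff: X is preferred to W by 51 voters; W by 69.
W wins the runoff.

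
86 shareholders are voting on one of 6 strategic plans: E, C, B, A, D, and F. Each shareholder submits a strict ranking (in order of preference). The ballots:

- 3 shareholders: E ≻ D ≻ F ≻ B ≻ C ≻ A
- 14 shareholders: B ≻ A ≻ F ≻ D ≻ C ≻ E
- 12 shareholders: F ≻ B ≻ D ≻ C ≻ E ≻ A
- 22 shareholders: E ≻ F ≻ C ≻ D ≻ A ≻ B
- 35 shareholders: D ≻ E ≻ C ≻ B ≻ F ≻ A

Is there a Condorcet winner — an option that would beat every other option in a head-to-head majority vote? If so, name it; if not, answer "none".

Checking pairwise contests:
D beats E 61–25.
E beats C 60–26.
E beats B 60–26.
E beats A 72–14.
F beats D 48–38.
E beats F 60–26.
Every option loses at least one head-to-head, so there is no Condorcet winner.

none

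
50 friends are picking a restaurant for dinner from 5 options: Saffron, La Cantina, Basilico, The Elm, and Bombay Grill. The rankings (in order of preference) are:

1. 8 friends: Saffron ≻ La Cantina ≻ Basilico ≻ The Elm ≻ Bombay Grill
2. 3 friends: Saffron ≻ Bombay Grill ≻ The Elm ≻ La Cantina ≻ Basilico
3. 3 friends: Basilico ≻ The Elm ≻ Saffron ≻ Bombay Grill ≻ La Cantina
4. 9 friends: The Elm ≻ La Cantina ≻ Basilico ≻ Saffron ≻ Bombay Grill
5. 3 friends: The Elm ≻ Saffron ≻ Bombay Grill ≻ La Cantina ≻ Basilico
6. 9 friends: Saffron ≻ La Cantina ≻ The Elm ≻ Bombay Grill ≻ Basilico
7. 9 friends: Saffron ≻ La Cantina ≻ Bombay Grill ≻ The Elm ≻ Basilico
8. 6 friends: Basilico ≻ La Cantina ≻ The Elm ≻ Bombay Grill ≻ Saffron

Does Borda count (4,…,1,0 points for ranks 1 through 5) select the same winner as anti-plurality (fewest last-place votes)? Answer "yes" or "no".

no

Borda — scores: Saffron 140, La Cantina 129, Basilico 70, The Elm 110, Bombay Grill 51. Winner: Saffron.
Anti-plurality — last-place votes: Saffron 6, La Cantina 3, Basilico 24, The Elm 0, Bombay Grill 17. Winner: The Elm.
The two methods disagree.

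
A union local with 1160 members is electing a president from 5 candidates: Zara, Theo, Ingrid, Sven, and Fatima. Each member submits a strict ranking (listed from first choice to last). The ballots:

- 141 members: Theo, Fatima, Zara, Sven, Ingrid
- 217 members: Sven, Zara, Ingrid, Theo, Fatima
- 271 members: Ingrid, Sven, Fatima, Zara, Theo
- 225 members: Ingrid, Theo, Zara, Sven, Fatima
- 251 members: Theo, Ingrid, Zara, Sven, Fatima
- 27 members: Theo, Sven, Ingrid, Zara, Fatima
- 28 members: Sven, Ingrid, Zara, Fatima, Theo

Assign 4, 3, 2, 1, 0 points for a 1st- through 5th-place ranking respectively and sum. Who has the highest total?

Ingrid

Zara: 141·2 + 217·3 + 271·1 + 225·2 + 251·2 + 27·1 + 28·2 = 2239
Theo: 141·4 + 217·1 + 271·0 + 225·3 + 251·4 + 27·4 + 28·0 = 2568
Ingrid: 141·0 + 217·2 + 271·4 + 225·4 + 251·3 + 27·2 + 28·3 = 3309
Sven: 141·1 + 217·4 + 271·3 + 225·1 + 251·1 + 27·3 + 28·4 = 2491
Fatima: 141·3 + 217·0 + 271·2 + 225·0 + 251·0 + 27·0 + 28·1 = 993
Ingrid has the highest Borda score (3309).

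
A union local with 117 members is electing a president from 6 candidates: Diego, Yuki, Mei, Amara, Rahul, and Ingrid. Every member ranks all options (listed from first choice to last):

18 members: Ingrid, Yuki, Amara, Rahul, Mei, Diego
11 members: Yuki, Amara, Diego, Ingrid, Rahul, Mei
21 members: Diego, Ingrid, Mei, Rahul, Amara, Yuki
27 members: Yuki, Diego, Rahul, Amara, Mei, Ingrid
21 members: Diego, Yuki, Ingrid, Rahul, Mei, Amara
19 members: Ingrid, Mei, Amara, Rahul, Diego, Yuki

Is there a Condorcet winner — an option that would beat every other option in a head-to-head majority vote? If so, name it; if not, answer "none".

Diego

Diego vs Yuki: 61–56 for Diego.
Diego vs Mei: 80–37 for Diego.
Diego vs Amara: 69–48 for Diego.
Diego vs Rahul: 80–37 for Diego.
Diego vs Ingrid: 80–37 for Diego.
Diego beats every other option head-to-head.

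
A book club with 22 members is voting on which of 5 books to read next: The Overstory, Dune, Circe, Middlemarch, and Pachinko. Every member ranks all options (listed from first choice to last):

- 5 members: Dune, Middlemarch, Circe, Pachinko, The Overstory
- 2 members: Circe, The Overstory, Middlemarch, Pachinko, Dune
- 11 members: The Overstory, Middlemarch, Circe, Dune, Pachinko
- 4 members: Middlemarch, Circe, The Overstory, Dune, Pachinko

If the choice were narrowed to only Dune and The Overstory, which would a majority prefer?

Voters preferring Dune to The Overstory: 5; preferring The Overstory to Dune: 17.
The Overstory wins the head-to-head.

The Overstory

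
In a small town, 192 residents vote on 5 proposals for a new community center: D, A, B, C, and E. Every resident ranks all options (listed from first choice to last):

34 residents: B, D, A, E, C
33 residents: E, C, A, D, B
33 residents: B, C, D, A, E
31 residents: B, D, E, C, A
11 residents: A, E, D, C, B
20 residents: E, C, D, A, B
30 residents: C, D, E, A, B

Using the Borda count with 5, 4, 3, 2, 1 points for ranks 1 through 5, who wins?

D: 34·4 + 33·2 + 33·3 + 31·4 + 11·3 + 20·3 + 30·4 = 638
A: 34·3 + 33·3 + 33·2 + 31·1 + 11·5 + 20·2 + 30·2 = 453
B: 34·5 + 33·1 + 33·5 + 31·5 + 11·1 + 20·1 + 30·1 = 584
C: 34·1 + 33·4 + 33·4 + 31·2 + 11·2 + 20·4 + 30·5 = 612
E: 34·2 + 33·5 + 33·1 + 31·3 + 11·4 + 20·5 + 30·3 = 593
D has the highest Borda score (638).

D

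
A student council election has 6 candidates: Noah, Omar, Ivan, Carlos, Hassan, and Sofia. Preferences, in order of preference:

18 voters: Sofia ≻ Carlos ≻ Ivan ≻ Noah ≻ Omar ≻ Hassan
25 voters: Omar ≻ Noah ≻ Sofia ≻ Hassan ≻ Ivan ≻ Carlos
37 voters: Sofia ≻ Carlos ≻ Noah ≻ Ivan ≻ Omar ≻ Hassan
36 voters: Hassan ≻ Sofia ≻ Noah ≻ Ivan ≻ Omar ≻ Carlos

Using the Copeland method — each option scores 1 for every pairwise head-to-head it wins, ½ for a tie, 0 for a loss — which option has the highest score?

Noah: beats Omar, Ivan, Carlos, and Hassan; loses to Sofia → score 4.
Omar: beats Carlos and Hassan; loses to Noah, Ivan, and Sofia → score 2.
Ivan: beats Omar and Carlos; loses to Noah, Hassan, and Sofia → score 2.
Carlos: loses to Noah, Omar, Ivan, Hassan, and Sofia → score 0.
Hassan: beats Ivan and Carlos; loses to Noah, Omar, and Sofia → score 2.
Sofia: beats Noah, Omar, Ivan, Carlos, and Hassan → score 5.
Sofia has the best pairwise record.

Sofia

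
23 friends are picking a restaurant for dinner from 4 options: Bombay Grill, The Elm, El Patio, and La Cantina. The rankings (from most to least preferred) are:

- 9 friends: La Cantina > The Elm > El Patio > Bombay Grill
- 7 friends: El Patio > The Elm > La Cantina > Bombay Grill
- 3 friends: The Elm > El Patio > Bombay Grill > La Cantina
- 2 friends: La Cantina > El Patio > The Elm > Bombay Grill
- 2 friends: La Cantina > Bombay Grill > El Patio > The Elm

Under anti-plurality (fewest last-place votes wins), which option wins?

El Patio

Last-place votes: Bombay Grill 18, The Elm 2, El Patio 0, La Cantina 3.
El Patio is ranked last by the fewest voters, so El Patio wins.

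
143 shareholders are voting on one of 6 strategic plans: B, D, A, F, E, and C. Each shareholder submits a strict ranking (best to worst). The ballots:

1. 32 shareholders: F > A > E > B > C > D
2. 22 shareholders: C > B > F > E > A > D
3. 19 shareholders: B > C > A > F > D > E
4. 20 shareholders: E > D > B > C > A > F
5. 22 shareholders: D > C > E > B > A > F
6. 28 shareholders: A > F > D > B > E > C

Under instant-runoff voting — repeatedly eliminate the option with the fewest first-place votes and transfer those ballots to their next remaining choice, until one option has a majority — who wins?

Round 1: B 19, D 22, A 28, F 32, E 20, C 22. Eliminate B.
Round 2: D 22, A 28, F 32, E 20, C 41. Eliminate E.
Round 3: D 42, A 28, F 32, C 41. Eliminate A.
Round 4: D 42, F 60, C 41. Eliminate C.
Round 5: D 42, F 101. F has a majority.

F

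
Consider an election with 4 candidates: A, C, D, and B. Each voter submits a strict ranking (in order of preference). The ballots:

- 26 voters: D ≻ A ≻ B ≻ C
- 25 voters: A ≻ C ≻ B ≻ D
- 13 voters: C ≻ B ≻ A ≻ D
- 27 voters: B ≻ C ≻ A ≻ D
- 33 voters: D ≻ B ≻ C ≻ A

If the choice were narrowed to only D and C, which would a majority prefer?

Voters preferring D to C: 59; preferring C to D: 65.
C wins the head-to-head.

C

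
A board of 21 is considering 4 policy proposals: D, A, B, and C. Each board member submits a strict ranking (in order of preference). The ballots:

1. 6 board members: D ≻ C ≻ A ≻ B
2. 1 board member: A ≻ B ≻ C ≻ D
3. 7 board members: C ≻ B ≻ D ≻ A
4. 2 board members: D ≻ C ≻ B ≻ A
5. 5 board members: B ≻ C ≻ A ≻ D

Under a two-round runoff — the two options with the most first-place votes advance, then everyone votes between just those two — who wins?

C

Round 1 first-place votes: D 8, A 1, B 5, C 7.
D and C advance.
Runoff: D is preferred to C by 8 voters; C by 13.
C wins the runoff.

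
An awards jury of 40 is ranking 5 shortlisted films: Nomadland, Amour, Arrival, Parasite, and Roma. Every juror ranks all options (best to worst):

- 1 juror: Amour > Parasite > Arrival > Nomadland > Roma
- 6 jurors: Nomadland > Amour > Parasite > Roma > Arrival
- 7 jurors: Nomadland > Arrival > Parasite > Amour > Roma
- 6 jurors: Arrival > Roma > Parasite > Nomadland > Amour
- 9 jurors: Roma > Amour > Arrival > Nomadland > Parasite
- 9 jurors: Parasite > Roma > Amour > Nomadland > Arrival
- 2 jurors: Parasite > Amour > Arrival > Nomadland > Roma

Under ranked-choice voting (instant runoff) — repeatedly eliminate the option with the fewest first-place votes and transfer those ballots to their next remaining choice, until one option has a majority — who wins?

Round 1: Nomadland 13, Amour 1, Arrival 6, Parasite 11, Roma 9. Eliminate Amour.
Round 2: Nomadland 13, Arrival 6, Parasite 12, Roma 9. Eliminate Arrival.
Round 3: Nomadland 13, Parasite 12, Roma 15. Eliminate Parasite.
Round 4: Nomadland 16, Roma 24. Roma has a majority.

Roma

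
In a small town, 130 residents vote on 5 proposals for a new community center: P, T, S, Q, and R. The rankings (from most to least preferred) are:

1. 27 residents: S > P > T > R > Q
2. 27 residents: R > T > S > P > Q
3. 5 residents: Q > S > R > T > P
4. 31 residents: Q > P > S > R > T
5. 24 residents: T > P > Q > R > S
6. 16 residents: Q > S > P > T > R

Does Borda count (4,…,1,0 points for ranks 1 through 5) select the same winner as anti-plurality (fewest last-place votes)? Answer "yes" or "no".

Borda — scores: P 305, T 252, S 287, Q 256, R 200. Winner: P.
Anti-plurality — last-place votes: P 5, T 31, S 24, Q 54, R 16. Winner: P.
The two methods agree.

yes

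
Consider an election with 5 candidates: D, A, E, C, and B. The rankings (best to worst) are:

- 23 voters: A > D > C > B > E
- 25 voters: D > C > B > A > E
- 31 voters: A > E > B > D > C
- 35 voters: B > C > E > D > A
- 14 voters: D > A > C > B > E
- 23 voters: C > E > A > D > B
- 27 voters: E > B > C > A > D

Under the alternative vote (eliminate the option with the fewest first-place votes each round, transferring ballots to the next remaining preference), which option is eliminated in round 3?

D

Round 1: D 39, A 54, E 27, C 23, B 35. Eliminate C.
Round 2: D 39, A 54, E 50, B 35. Eliminate B.
Round 3: D 39, A 54, E 85. Eliminate D.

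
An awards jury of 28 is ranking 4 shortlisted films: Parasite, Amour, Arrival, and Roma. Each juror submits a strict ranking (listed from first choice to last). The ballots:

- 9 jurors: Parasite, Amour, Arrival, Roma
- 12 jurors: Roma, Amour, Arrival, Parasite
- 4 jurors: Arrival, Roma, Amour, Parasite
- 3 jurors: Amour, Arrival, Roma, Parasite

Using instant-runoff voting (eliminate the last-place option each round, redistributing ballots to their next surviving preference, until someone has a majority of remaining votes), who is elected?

Roma

Round 1: Parasite 9, Amour 3, Arrival 4, Roma 12. Eliminate Amour.
Round 2: Parasite 9, Arrival 7, Roma 12. Eliminate Arrival.
Round 3: Parasite 9, Roma 19. Roma has a majority.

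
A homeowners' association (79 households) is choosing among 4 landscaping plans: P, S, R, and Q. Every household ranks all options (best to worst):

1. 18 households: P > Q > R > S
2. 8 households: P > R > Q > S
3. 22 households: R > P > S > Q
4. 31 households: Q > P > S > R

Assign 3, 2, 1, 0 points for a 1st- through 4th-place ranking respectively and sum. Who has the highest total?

P

P: 18·3 + 8·3 + 22·2 + 31·2 = 184
S: 18·0 + 8·0 + 22·1 + 31·1 = 53
R: 18·1 + 8·2 + 22·3 + 31·0 = 100
Q: 18·2 + 8·1 + 22·0 + 31·3 = 137
P has the highest Borda score (184).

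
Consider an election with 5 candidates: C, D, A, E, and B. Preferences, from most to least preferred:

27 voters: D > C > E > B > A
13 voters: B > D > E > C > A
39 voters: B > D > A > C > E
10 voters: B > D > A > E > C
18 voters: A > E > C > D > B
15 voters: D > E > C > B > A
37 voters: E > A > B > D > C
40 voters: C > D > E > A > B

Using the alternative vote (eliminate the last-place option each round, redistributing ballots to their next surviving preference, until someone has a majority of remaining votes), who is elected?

D

Round 1: C 40, D 42, A 18, E 37, B 62. Eliminate A.
Round 2: C 40, D 42, E 55, B 62. Eliminate C.
Round 3: D 82, E 55, B 62. Eliminate E.
Round 4: D 100, B 99. D has a majority.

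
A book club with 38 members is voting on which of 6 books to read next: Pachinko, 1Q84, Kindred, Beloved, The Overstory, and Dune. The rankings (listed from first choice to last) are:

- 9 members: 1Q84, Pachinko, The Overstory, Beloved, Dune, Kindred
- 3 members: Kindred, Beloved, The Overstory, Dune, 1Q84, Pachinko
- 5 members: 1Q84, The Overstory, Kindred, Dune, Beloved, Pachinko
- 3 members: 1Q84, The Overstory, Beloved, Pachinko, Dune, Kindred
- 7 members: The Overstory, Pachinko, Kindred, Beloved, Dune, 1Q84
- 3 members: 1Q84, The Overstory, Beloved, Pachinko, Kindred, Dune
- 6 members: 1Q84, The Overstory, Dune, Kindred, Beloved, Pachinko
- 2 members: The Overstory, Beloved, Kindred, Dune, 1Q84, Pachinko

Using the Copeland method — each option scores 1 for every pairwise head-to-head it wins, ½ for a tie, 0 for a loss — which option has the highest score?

Pachinko: beats Kindred and Dune; loses to 1Q84, Beloved, and The Overstory → score 2.
1Q84: beats Pachinko, Kindred, Beloved, The Overstory, and Dune → score 5.
Kindred: beats Beloved and Dune; loses to Pachinko, 1Q84, and The Overstory → score 2.
Beloved: beats Pachinko and Dune; loses to 1Q84, Kindred, and The Overstory → score 2.
The Overstory: beats Pachinko, Kindred, Beloved, and Dune; loses to 1Q84 → score 4.
Dune: loses to Pachinko, 1Q84, Kindred, Beloved, and The Overstory → score 0.
1Q84 has the best pairwise record.

1Q84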